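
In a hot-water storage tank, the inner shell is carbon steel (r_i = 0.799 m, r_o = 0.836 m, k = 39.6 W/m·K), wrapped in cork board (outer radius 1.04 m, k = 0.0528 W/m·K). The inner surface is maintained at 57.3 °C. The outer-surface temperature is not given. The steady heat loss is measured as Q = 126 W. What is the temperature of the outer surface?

Sum the resistances:
  R_carbon steel = (1/0.799 − 1/0.836)/(4πk) = 0.05539/(4π·39.6) = 1.113×10^-4 K/W
  R_cork board = (1/0.836 − 1/1.04)/(4πk) = 0.2346/(4π·0.0528) = 0.3536 K/W
ΣR = 0.3537 K/W
ΔT = Q·ΣR = 126 × 0.3537 = 44.57 K
Heat flows outward, so T_out = T_in − ΔT = 57.3 − 44.57 = 12.7 °C

T_out = 12.7 °C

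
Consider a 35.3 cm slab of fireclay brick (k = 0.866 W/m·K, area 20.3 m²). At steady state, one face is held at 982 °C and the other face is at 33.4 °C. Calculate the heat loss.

Q = 47.2 kW

Q = kA·ΔT/L = 0.866 × 20.3 × |982 °C − 33.4 °C| / 0.353 = 47200 W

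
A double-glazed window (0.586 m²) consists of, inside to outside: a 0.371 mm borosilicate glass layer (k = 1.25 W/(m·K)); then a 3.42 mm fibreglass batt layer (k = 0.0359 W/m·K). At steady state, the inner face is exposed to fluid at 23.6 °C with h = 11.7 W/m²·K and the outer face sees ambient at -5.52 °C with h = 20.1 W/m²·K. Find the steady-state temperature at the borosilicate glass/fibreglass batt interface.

Resistance network (inner→outer):
  R_conv,in = 1/(hA) = 1/(11.7·0.586) = 0.1459 K/W
  R_borosilicate glass = L/(kA) = 3.71×10^-4/(1.25·0.586) = 5.065×10^-4 K/W
  R_fibreglass batt = L/(kA) = 0.00342/(0.0359·0.586) = 0.1626 K/W
  R_conv,out = 1/(hA) = 1/(20.1·0.586) = 0.08490 K/W
ΣR = 0.1459 + 5.065×10^-4 + 0.1626 + 0.08490 = 0.3939 K/W
Q = ΔT/ΣR = (23.6 °C − -5.52 °C)/0.3939 = 73.93 W
From the inner boundary to the borosilicate glass/fibreglass batt interface, ΣR_partial = 0.1464 K/W.
T_interface = T_in − Q·ΣR_partial = 23.6 °C − (73.93)(0.1464) = 12.8 °C

T = 12.8 °C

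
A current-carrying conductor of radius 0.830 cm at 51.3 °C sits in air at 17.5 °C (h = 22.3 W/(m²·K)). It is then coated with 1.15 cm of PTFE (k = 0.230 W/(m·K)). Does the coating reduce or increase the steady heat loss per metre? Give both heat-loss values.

reduces: 39.3 → 35.1 W/m

Critical radius for a cylinder: r_cr = k/h = 0.0103 m = 1.03 cm.
Outer radius after coating: r₂ = 0.00830 + 0.0115 = 0.01980 m.
r₁ < r_cr < r₂: heat loss rises to a maximum at r_cr then falls. Whether the coating helps depends on whether Q(r₂) has dropped back below Q(r₁).
Bare: R = 1/(2πr₁h) = 0.8599 m·K/W; Q = 33.8/0.8599 = 39.3 W/m.
Coated: R = R_cond + R_conv = 0.9621 m·K/W; Q = 33.8/0.9621 = 35.1 W/m.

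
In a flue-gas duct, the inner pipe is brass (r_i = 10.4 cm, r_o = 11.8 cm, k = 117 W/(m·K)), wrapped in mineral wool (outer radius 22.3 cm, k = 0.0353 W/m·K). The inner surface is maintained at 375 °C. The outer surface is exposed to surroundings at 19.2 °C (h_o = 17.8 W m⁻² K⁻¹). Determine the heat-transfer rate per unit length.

Q' = 122 W/m

Series thermal resistances, inner to outer:
  R'_brass = ln(0.118/0.104)/(2πk) = 0.1263/(2π·117) = 1.718×10^-4 m·K/W
  R'_mineral wool = ln(0.223/0.118)/(2πk) = 0.6365/(2π·0.0353) = 2.870 m·K/W
  R'_conv,out = 1/(2πr h) = 1/(2π·0.223·17.8) = 0.04010 m·K/W
ΣR = 1.718×10^-4 + 2.870 + 0.04010 = 2.910 m·K/W
Q' = ΔT/ΣR = (375 °C − 19.2 °C)/2.910 = 122 W/m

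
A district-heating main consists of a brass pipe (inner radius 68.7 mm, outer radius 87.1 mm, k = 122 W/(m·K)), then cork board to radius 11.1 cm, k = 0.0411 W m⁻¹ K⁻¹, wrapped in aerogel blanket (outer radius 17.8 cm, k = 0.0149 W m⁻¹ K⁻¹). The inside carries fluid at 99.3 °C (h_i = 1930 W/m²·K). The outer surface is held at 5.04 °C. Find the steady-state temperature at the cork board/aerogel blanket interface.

Resistance network (inner→outer):
  R'_conv,in = 1/(2πr h) = 1/(2π·0.0687·1930) = 0.001200 m·K/W
  R'_brass = ln(0.0871/0.0687)/(2πk) = 0.2373/(2π·122) = 3.096×10^-4 m·K/W
  R'_cork board = ln(0.111/0.0871)/(2πk) = 0.2425/(2π·0.0411) = 0.9389 m·K/W
  R'_aerogel blanket = ln(0.178/0.111)/(2πk) = 0.4723/(2π·0.0149) = 5.044 m·K/W
ΣR = 0.001200 + 3.096×10^-4 + 0.9389 + 5.044 = 5.984 m·K/W
Q' = ΔT/ΣR = (99.3 °C − 5.04 °C)/5.984 = 15.75 W/m
From the inner boundary to the cork board/aerogel blanket interface, ΣR_partial = 0.9404 m·K/W.
T_interface = T_in − Q'·ΣR_partial = 99.3 °C − (15.75)(0.9404) = 84.5 °C

T = 84.5 °C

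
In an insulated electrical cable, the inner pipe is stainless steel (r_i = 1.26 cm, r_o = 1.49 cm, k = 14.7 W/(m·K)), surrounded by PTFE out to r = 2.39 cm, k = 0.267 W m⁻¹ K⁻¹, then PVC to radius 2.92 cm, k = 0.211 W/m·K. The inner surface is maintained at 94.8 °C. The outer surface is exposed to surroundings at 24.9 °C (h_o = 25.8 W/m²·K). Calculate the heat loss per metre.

Q' = 108 W/m

Series thermal resistances, inner to outer:
  R'_stainless steel = ln(0.0149/0.0126)/(2πk) = 0.1677/(2π·14.7) = 0.001815 m·K/W
  R'_PTFE = ln(0.0239/0.0149)/(2πk) = 0.4725/(2π·0.267) = 0.2817 m·K/W
  R'_PVC = ln(0.0292/0.0239)/(2πk) = 0.2003/(2π·0.211) = 0.1511 m·K/W
  R'_conv,out = 1/(2πr h) = 1/(2π·0.0292·25.8) = 0.2113 m·K/W
ΣR = 0.001815 + 0.2817 + 0.1511 + 0.2113 = 0.6459 m·K/W
Q' = ΔT/ΣR = (94.8 °C − 24.9 °C)/0.6459 = 108 W/m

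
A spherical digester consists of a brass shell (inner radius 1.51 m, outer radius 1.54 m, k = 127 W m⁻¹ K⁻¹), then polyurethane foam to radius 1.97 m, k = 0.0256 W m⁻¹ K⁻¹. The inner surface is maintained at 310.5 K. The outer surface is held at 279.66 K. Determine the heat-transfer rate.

Q = 70.0 W

Series thermal resistances, inner to outer:
  R_brass = (1/1.51 − 1/1.54)/(4πk) = 0.01290/(4π·127) = 8.084×10^-6 K/W
  R_polyurethane foam = (1/1.54 − 1/1.97)/(4πk) = 0.1417/(4π·0.0256) = 0.4406 K/W
ΣR = 8.084×10^-6 + 0.4406 = 0.4406 K/W
Q = ΔT/ΣR = (310.5 K − 279.66 K)/0.4406 = 70.0 W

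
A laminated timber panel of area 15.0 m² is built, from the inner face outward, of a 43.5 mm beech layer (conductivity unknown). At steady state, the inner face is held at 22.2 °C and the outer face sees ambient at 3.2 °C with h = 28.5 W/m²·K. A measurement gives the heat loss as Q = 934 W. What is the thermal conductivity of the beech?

k = 0.161 W/m·K

ΣR = ΔT/Q = |22.2 − 3.2|/934 = 0.02034 K/W
Known resistances:
  R_conv,out = 1/(hA) = 1/(28.5·15.0) = 0.002339 K/W
R_beech = ΣR − ΣR_known = 0.02034 − 0.002339 = 0.01800 K/W
L/(kA) = 0.01800 ⇒ k = 0.0435/(0.01800·15.0) = 0.161 W/m·K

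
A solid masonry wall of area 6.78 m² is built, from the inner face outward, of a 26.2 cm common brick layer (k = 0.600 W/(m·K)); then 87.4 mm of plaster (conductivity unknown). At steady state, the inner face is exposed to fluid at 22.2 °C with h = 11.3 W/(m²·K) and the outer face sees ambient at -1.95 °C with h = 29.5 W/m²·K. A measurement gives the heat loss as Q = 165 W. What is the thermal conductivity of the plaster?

k = 0.202 W/m·K

ΣR = ΔT/Q = |22.2 − -1.95|/165 = 0.1464 K/W
Known resistances:
  R_conv,in = 1/(hA) = 1/(11.3·6.78) = 0.01305 K/W
  R_common brick = L/(kA) = 0.262/(0.600·6.78) = 0.06441 K/W
  R_conv,out = 1/(hA) = 1/(29.5·6.78) = 0.005000 K/W
R_plaster = ΣR − ΣR_known = 0.1464 − 0.08246 = 0.06394 K/W
L/(kA) = 0.06394 ⇒ k = 0.0874/(0.06394·6.78) = 0.202 W/m·K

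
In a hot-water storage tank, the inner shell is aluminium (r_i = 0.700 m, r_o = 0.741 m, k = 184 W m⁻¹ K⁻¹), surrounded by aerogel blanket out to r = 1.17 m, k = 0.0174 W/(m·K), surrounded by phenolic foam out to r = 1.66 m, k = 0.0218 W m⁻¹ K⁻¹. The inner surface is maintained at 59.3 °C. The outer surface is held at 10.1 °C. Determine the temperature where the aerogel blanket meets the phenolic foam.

Series thermal resistances, inner to outer:
  R_aluminium = (1/0.700 − 1/0.741)/(4πk) = 0.07904/(4π·184) = 3.419×10^-5 K/W
  R_aerogel blanket = (1/0.741 − 1/1.17)/(4πk) = 0.4948/(4π·0.0174) = 2.263 K/W
  R_phenolic foam = (1/1.17 − 1/1.66)/(4πk) = 0.2523/(4π·0.0218) = 0.9209 K/W
ΣR = 3.419×10^-5 + 2.263 + 0.9209 = 3.184 K/W
Q = ΔT/ΣR = (59.3 °C − 10.1 °C)/3.184 = 15.45 W
From the inner boundary to the aerogel blanket/phenolic foam interface, ΣR_partial = 2.263 K/W.
T_interface = T_in − Q·ΣR_partial = 59.3 °C − (15.45)(2.263) = 24.3 °C

T = 24.3 °C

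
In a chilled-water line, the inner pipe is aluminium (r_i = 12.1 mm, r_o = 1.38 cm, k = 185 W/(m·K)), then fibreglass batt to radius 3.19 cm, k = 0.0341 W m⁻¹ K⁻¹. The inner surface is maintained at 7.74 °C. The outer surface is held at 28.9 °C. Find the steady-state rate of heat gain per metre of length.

Treat each layer as a resistance in series:
  R'_aluminium = ln(0.0138/0.0121)/(2πk) = 0.1315/(2π·185) = 1.131×10^-4 m·K/W
  R'_fibreglass batt = ln(0.0319/0.0138)/(2πk) = 0.8379/(2π·0.0341) = 3.911 m·K/W
ΣR = 1.131×10^-4 + 3.911 = 3.911 m·K/W
Q' = ΔT/ΣR = (7.74 °C − 28.9 °C)/3.911 = -5.41 W/m
(Negative Q' ⇒ heat flows inward; heat gain = 5.41 W/m.)

Q' = 5.41 W/m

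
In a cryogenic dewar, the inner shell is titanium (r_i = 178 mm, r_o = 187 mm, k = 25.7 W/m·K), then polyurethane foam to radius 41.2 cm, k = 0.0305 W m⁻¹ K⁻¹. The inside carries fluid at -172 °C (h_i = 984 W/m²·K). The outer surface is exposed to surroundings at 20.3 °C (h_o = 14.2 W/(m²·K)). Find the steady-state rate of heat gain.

Series thermal resistances, inner to outer:
  R_conv,in = 1/(4πr²h) = 1/(4π·0.178²·984) = 0.002552 K/W
  R_titanium = (1/0.178 − 1/0.187)/(4πk) = 0.2704/(4π·25.7) = 8.372×10^-4 K/W
  R_polyurethane foam = (1/0.187 − 1/0.412)/(4πk) = 2.920/(4π·0.0305) = 7.620 K/W
  R_conv,out = 1/(4πr²h) = 1/(4π·0.412²·14.2) = 0.03301 K/W
ΣR = 0.002552 + 8.372×10^-4 + 7.620 + 0.03301 = 7.656 K/W
Q = ΔT/ΣR = (-172 °C − 20.3 °C)/7.656 = -25.1 W
(Negative Q ⇒ heat flows inward; heat gain = 25.1 W.)

Q = 25.1 W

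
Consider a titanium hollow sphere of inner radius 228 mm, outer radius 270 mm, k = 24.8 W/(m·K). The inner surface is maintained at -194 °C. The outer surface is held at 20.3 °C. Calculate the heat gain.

Q = 4πk·ΔT/(1/r₁ − 1/r₂) = 4π × 24.8 × 214.3 / (1/0.228 − 1/0.270) = 97900 W

Q = 97900 W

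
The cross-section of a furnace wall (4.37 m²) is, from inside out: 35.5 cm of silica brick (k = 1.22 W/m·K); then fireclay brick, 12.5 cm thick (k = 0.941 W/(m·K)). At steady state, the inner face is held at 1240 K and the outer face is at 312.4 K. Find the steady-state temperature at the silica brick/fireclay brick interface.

T = 603 K

Resistance network (inner→outer):
  R_silica brick = L/(kA) = 0.355/(1.22·4.37) = 0.06659 K/W
  R_fireclay brick = L/(kA) = 0.125/(0.941·4.37) = 0.03040 K/W
ΣR = 0.06659 + 0.03040 = 0.09699 K/W
Q = ΔT/ΣR = (1240 K − 312.4 K)/0.09699 = 9564 W
From the inner boundary to the silica brick/fireclay brick interface, ΣR_partial = 0.06659 K/W.
T_interface = T_in − Q·ΣR_partial = 1240 K − (9564)(0.06659) = 603 K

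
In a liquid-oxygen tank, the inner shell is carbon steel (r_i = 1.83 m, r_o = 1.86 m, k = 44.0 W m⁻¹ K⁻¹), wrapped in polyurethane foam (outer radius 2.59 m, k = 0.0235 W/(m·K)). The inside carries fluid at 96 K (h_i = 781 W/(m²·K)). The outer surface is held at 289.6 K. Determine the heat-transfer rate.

Series thermal resistances, inner to outer:
  R_conv,in = 1/(4πr²h) = 1/(4π·1.83²·781) = 3.043×10^-5 K/W
  R_carbon steel = (1/1.83 − 1/1.86)/(4πk) = 0.008814/(4π·44.0) = 1.594×10^-5 K/W
  R_polyurethane foam = (1/1.86 − 1/2.59)/(4πk) = 0.1515/(4π·0.0235) = 0.5131 K/W
ΣR = 3.043×10^-5 + 1.594×10^-5 + 0.5131 = 0.5131 K/W
Q = ΔT/ΣR = (96 K − 289.6 K)/0.5131 = -377 W
(Negative Q ⇒ heat flows inward; heat gain = 377 W.)

Q = 377 W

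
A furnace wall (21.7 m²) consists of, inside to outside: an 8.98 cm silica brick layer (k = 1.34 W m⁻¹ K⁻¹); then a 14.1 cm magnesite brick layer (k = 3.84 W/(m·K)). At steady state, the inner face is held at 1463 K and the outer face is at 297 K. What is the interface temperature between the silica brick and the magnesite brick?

Resistance network (inner→outer):
  R_silica brick = L/(kA) = 0.0898/(1.34·21.7) = 0.003088 K/W
  R_magnesite brick = L/(kA) = 0.141/(3.84·21.7) = 0.001692 K/W
ΣR = 0.003088 + 0.001692 = 0.004780 K/W
Q = ΔT/ΣR = (1463 K − 297 K)/0.004780 = 2.439×10^5 W
From the inner boundary to the silica brick/magnesite brick interface, ΣR_partial = 0.003088 K/W.
T_interface = T_in − Q·ΣR_partial = 1463 K − (2.439×10^5)(0.003088) = 710 K

T = 710 K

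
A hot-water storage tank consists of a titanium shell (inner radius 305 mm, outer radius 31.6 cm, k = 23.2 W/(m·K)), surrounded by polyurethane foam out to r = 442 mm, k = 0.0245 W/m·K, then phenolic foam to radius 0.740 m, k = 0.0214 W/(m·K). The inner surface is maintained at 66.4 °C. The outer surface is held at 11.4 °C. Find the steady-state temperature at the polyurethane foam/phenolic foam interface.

Series thermal resistances, inner to outer:
  R_titanium = (1/0.305 − 1/0.316)/(4πk) = 0.1141/(4π·23.2) = 3.915×10^-4 K/W
  R_polyurethane foam = (1/0.316 − 1/0.442)/(4πk) = 0.9021/(4π·0.0245) = 2.930 K/W
  R_phenolic foam = (1/0.442 − 1/0.740)/(4πk) = 0.9111/(4π·0.0214) = 3.388 K/W
ΣR = 3.915×10^-4 + 2.930 + 3.388 = 6.318 K/W
Q = ΔT/ΣR = (66.4 °C − 11.4 °C)/6.318 = 8.705 W
From the inner boundary to the polyurethane foam/phenolic foam interface, ΣR_partial = 2.930 K/W.
T_interface = T_in − Q·ΣR_partial = 66.4 °C − (8.705)(2.930) = 40.9 °C

T = 40.9 °C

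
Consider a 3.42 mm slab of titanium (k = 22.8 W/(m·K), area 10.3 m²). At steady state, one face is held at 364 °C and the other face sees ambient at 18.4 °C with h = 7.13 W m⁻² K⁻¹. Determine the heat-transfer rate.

Q = 25400 W

Treat each layer as a resistance in series:
  R_titanium = L/(kA) = 0.00342/(22.8·10.3) = 1.456×10^-5 K/W
  R_conv,out = 1/(hA) = 1/(7.13·10.3) = 0.01362 K/W
ΣR = 1.456×10^-5 + 0.01362 = 0.01363 K/W
Q = ΔT/ΣR = (364 °C − 18.4 °C)/0.01363 = 25400 W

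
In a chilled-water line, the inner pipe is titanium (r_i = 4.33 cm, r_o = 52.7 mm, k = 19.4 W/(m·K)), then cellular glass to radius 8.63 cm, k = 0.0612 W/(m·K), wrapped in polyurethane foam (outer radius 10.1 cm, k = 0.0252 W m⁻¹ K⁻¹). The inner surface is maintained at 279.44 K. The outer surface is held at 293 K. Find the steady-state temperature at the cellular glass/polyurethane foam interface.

T = 287.1 K

Resistance network (inner→outer):
  R'_titanium = ln(0.0527/0.0433)/(2πk) = 0.1965/(2π·19.4) = 0.001612 m·K/W
  R'_cellular glass = ln(0.0863/0.0527)/(2πk) = 0.4932/(2π·0.0612) = 1.283 m·K/W
  R'_polyurethane foam = ln(0.101/0.0863)/(2πk) = 0.1573/(2π·0.0252) = 0.9934 m·K/W
ΣR = 0.001612 + 1.283 + 0.9934 = 2.278 m·K/W
Q' = ΔT/ΣR = (279.44 K − 293 K)/2.278 = -5.953 W/m
From the inner boundary to the cellular glass/polyurethane foam interface, ΣR_partial = 1.285 m·K/W.
T_interface = T_in − Q'·ΣR_partial = 279.44 K − (-5.953)(1.285) = 287.1 K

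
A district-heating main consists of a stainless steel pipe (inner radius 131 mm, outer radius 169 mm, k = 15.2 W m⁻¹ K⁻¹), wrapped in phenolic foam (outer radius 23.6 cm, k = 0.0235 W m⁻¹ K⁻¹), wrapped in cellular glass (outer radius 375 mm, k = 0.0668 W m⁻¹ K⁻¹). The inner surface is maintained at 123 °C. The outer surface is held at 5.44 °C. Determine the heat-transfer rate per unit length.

Q' = 34.9 W/m

Resistance network (inner→outer):
  R'_stainless steel = ln(0.169/0.131)/(2πk) = 0.2547/(2π·15.2) = 0.002667 m·K/W
  R'_phenolic foam = ln(0.236/0.169)/(2πk) = 0.3339/(2π·0.0235) = 2.262 m·K/W
  R'_cellular glass = ln(0.375/0.236)/(2πk) = 0.4631/(2π·0.0668) = 1.103 m·K/W
ΣR = 0.002667 + 2.262 + 1.103 = 3.368 m·K/W
Q' = ΔT/ΣR = (123 °C − 5.44 °C)/3.368 = 34.9 W/m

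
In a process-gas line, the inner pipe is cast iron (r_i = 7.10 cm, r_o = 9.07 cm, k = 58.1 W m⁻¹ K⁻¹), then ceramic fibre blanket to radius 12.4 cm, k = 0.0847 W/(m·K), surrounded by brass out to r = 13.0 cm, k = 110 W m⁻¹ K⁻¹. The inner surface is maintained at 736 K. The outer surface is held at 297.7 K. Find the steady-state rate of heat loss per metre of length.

Series thermal resistances, inner to outer:
  R'_cast iron = ln(0.0907/0.0710)/(2πk) = 0.2449/(2π·58.1) = 6.708×10^-4 m·K/W
  R'_ceramic fibre blanket = ln(0.124/0.0907)/(2πk) = 0.3127/(2π·0.0847) = 0.5876 m·K/W
  R'_brass = ln(0.130/0.124)/(2πk) = 0.04725/(2π·110) = 6.837×10^-5 m·K/W
ΣR = 6.708×10^-4 + 0.5876 + 6.837×10^-5 = 0.5883 m·K/W
Q' = ΔT/ΣR = (736 K − 297.7 K)/0.5883 = 745 W/m

Q' = 745 W/m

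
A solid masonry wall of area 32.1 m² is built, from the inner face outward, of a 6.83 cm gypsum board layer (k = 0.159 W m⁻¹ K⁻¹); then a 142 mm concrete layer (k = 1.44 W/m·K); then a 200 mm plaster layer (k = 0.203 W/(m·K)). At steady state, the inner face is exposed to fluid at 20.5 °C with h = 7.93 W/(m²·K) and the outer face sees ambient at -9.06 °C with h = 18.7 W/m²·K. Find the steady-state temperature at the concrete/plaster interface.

Resistance network (inner→outer):
  R_conv,in = 1/(hA) = 1/(7.93·32.1) = 0.003928 K/W
  R_gypsum board = L/(kA) = 0.0683/(0.159·32.1) = 0.01338 K/W
  R_concrete = L/(kA) = 0.142/(1.44·32.1) = 0.003072 K/W
  R_plaster = L/(kA) = 0.200/(0.203·32.1) = 0.03069 K/W
  R_conv,out = 1/(hA) = 1/(18.7·32.1) = 0.001666 K/W
ΣR = 0.003928 + 0.01338 + 0.003072 + 0.03069 + 0.001666 = 0.05274 K/W
Q = ΔT/ΣR = (20.5 °C − -9.06 °C)/0.05274 = 560.5 W
From the inner boundary to the concrete/plaster interface, ΣR_partial = 0.02038 K/W.
T_interface = T_in − Q·ΣR_partial = 20.5 °C − (560.5)(0.02038) = 9.08 °C

T = 9.08 °C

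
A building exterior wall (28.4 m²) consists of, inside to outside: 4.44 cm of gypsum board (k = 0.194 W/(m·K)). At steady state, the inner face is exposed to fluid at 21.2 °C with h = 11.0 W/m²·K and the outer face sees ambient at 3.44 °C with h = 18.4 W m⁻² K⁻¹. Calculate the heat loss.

Treat each layer as a resistance in series:
  R_conv,in = 1/(hA) = 1/(11.0·28.4) = 0.003201 K/W
  R_gypsum board = L/(kA) = 0.0444/(0.194·28.4) = 0.008059 K/W
  R_conv,out = 1/(hA) = 1/(18.4·28.4) = 0.001914 K/W
ΣR = 0.003201 + 0.008059 + 0.001914 = 0.01317 K/W
Q = ΔT/ΣR = (21.2 °C − 3.44 °C)/0.01317 = 1350 W

Q = 1350 W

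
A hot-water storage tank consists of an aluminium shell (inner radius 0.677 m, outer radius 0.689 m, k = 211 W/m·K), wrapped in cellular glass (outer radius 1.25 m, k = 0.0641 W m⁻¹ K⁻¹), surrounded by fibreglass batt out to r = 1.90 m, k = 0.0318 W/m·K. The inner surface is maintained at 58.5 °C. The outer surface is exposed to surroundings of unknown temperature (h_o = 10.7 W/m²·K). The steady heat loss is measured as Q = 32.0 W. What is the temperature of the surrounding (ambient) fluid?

T_out = 10.6 °C

Series resistances:
  R_aluminium = (1/0.677 − 1/0.689)/(4πk) = 0.02573/(4π·211) = 9.702×10^-6 K/W
  R_cellular glass = (1/0.689 − 1/1.25)/(4πk) = 0.6514/(4π·0.0641) = 0.8087 K/W
  R_fibreglass batt = (1/1.25 − 1/1.90)/(4πk) = 0.2737/(4π·0.0318) = 0.6849 K/W
  R_conv,out = 1/(4πr²h) = 1/(4π·1.90²·10.7) = 0.002060 K/W
ΣR = 1.496 K/W
ΔT = Q·ΣR = 32.0 × 1.496 = 47.87 K
Heat flows outward, so T_out = T_in − ΔT = 58.5 − 47.87 = 10.6 °C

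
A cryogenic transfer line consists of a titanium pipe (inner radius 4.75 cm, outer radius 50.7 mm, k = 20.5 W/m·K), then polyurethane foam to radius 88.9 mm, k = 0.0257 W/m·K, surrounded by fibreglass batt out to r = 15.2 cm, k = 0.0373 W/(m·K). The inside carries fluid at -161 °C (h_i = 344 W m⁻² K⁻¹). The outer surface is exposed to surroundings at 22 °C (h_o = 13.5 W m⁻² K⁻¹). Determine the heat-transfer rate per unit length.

Resistance network (inner→outer):
  R'_conv,in = 1/(2πr h) = 1/(2π·0.0475·344) = 0.009740 m·K/W
  R'_titanium = ln(0.0507/0.0475)/(2πk) = 0.06520/(2π·20.5) = 5.062×10^-4 m·K/W
  R'_polyurethane foam = ln(0.0889/0.0507)/(2πk) = 0.5616/(2π·0.0257) = 3.478 m·K/W
  R'_fibreglass batt = ln(0.152/0.0889)/(2πk) = 0.5364/(2π·0.0373) = 2.289 m·K/W
  R'_conv,out = 1/(2πr h) = 1/(2π·0.152·13.5) = 0.07756 m·K/W
ΣR = 0.009740 + 5.062×10^-4 + 3.478 + 2.289 + 0.07756 = 5.855 m·K/W
Q' = ΔT/ΣR = (-161 °C − 22 °C)/5.855 = -31.3 W/m
(Negative Q' ⇒ heat flows inward; heat gain = 31.3 W/m.)

Q' = 31.3 W/m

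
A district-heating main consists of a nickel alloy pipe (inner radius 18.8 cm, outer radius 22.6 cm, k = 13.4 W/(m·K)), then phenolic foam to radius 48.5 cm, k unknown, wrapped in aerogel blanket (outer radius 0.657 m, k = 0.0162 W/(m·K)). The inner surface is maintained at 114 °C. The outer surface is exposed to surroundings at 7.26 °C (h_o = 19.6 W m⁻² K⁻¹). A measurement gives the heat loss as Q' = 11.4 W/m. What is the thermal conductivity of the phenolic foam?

ΣR = ΔT/Q' = |114 − 7.26|/11.4 = 9.363 m·K/W
Known resistances:
  R'_nickel alloy = ln(0.226/0.188)/(2πk) = 0.1841/(2π·13.4) = 0.002187 m·K/W
  R'_aerogel blanket = ln(0.657/0.485)/(2πk) = 0.3035/(2π·0.0162) = 2.982 m·K/W
  R'_conv,out = 1/(2πr h) = 1/(2π·0.657·19.6) = 0.01236 m·K/W
R_phenolic foam = ΣR − ΣR_known = 9.363 − 2.997 = 6.366 m·K/W
ln(r₂/r₁)/(2πk) = 6.366 ⇒ k = 0.7636/(2π·6.366) = 0.0191 W/m·K

k = 0.0191 W/m·K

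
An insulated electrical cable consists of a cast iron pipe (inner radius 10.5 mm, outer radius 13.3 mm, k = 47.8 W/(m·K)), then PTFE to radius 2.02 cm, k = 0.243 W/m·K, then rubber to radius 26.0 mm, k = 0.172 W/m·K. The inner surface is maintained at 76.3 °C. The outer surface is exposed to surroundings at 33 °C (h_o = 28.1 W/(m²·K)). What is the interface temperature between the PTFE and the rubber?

Series thermal resistances, inner to outer:
  R'_cast iron = ln(0.0133/0.0105)/(2πk) = 0.2364/(2π·47.8) = 7.871×10^-4 m·K/W
  R'_PTFE = ln(0.0202/0.0133)/(2πk) = 0.4179/(2π·0.243) = 0.2737 m·K/W
  R'_rubber = ln(0.0260/0.0202)/(2πk) = 0.2524/(2π·0.172) = 0.2336 m·K/W
  R'_conv,out = 1/(2πr h) = 1/(2π·0.0260·28.1) = 0.2178 m·K/W
ΣR = 7.871×10^-4 + 0.2737 + 0.2336 + 0.2178 = 0.7259 m·K/W
Q' = ΔT/ΣR = (76.3 °C − 33 °C)/0.7259 = 59.65 W/m
From the inner boundary to the PTFE/rubber interface, ΣR_partial = 0.2745 m·K/W.
T_interface = T_in − Q'·ΣR_partial = 76.3 °C − (59.65)(0.2745) = 59.9 °C

T = 59.9 °C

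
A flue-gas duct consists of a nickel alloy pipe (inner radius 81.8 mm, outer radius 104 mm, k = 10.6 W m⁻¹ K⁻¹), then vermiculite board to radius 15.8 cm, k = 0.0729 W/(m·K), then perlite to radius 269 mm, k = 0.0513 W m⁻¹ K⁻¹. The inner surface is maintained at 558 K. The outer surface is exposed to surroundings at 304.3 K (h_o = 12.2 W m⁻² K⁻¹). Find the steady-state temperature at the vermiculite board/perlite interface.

T = 469 K

Treat each layer as a resistance in series:
  R'_nickel alloy = ln(0.104/0.0818)/(2πk) = 0.2401/(2π·10.6) = 0.003605 m·K/W
  R'_vermiculite board = ln(0.158/0.104)/(2πk) = 0.4182/(2π·0.0729) = 0.9130 m·K/W
  R'_perlite = ln(0.269/0.158)/(2πk) = 0.5321/(2π·0.0513) = 1.651 m·K/W
  R'_conv,out = 1/(2πr h) = 1/(2π·0.269·12.2) = 0.04850 m·K/W
ΣR = 0.003605 + 0.9130 + 1.651 + 0.04850 = 2.616 m·K/W
Q' = ΔT/ΣR = (558 K − 304.3 K)/2.616 = 96.98 W/m
From the inner boundary to the vermiculite board/perlite interface, ΣR_partial = 0.9166 m·K/W.
T_interface = T_in − Q'·ΣR_partial = 558 K − (96.98)(0.9166) = 469 K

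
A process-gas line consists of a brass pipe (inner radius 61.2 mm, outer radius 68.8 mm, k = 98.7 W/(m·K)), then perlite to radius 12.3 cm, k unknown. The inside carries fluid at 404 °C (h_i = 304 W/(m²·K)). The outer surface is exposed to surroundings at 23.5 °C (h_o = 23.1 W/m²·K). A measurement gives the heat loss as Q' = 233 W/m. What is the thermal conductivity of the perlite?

ΣR = ΔT/Q' = |404 − 23.5|/233 = 1.633 m·K/W
Known resistances:
  R'_conv,in = 1/(2πr h) = 1/(2π·0.0612·304) = 0.008555 m·K/W
  R'_brass = ln(0.0688/0.0612)/(2πk) = 0.1171/(2π·98.7) = 1.888×10^-4 m·K/W
  R'_conv,out = 1/(2πr h) = 1/(2π·0.123·23.1) = 0.05601 m·K/W
R_perlite = ΣR − ΣR_known = 1.633 − 0.06475 = 1.568 m·K/W
ln(r₂/r₁)/(2πk) = 1.568 ⇒ k = 0.5810/(2π·1.568) = 0.0590 W/m·K

k = 0.0590 W/m·K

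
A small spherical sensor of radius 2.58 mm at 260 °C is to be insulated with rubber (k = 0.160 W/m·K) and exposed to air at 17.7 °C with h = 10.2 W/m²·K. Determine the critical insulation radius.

r_cr = 3.14 cm

For a sphere, r_cr = 2k_ins/h = 2·0.160/10.2 = 0.0314 m = 3.14 cm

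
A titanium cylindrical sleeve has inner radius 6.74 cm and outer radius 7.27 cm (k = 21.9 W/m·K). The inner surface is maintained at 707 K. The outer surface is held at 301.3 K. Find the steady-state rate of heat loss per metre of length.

Q' = 7.37×10^5 W/m

Q' = 2πk·ΔT/ln(r₂/r₁) = 2π × 21.9 × 405.7 / ln(0.0727/0.0674) = 7.37×10^5 W/m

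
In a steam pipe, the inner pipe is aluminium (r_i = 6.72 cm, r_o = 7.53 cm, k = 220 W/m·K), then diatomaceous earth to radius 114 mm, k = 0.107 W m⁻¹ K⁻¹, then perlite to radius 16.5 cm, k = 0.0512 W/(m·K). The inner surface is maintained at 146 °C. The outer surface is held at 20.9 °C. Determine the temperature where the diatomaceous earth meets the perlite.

Series thermal resistances, inner to outer:
  R'_aluminium = ln(0.0753/0.0672)/(2πk) = 0.1138/(2π·220) = 8.233×10^-5 m·K/W
  R'_diatomaceous earth = ln(0.114/0.0753)/(2πk) = 0.4147/(2π·0.107) = 0.6169 m·K/W
  R'_perlite = ln(0.165/0.114)/(2πk) = 0.3697/(2π·0.0512) = 1.149 m·K/W
ΣR = 8.233×10^-5 + 0.6169 + 1.149 = 1.766 m·K/W
Q' = ΔT/ΣR = (146 °C − 20.9 °C)/1.766 = 70.84 W/m
From the inner boundary to the diatomaceous earth/perlite interface, ΣR_partial = 0.6170 m·K/W.
T_interface = T_in − Q'·ΣR_partial = 146 °C − (70.84)(0.6170) = 102 °C

T = 102 °C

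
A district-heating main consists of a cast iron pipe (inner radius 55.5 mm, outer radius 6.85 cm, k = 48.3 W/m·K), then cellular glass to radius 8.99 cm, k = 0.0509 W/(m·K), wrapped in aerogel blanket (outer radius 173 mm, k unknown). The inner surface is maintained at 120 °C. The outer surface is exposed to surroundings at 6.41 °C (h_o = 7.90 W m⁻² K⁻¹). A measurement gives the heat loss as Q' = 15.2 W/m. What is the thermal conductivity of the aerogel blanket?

k = 0.0160 W/m·K

ΣR = ΔT/Q' = |120 − 6.41|/15.2 = 7.473 m·K/W
Known resistances:
  R'_cast iron = ln(0.0685/0.0555)/(2πk) = 0.2105/(2π·48.3) = 6.935×10^-4 m·K/W
  R'_cellular glass = ln(0.0899/0.0685)/(2πk) = 0.2719/(2π·0.0509) = 0.8501 m·K/W
  R'_conv,out = 1/(2πr h) = 1/(2π·0.173·7.90) = 0.1165 m·K/W
R_aerogel blanket = ΣR − ΣR_known = 7.473 − 0.9673 = 6.506 m·K/W
ln(r₂/r₁)/(2πk) = 6.506 ⇒ k = 0.6546/(2π·6.506) = 0.0160 W/m·K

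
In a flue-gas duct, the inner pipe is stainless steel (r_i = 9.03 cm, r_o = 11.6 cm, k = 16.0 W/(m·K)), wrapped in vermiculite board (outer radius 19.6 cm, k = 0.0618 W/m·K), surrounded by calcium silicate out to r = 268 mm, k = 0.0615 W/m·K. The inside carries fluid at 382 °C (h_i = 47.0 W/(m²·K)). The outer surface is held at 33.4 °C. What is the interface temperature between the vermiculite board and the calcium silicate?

Treat each layer as a resistance in series:
  R'_conv,in = 1/(2πr h) = 1/(2π·0.0903·47.0) = 0.03750 m·K/W
  R'_stainless steel = ln(0.116/0.0903)/(2πk) = 0.2505/(2π·16.0) = 0.002491 m·K/W
  R'_vermiculite board = ln(0.196/0.116)/(2πk) = 0.5245/(2π·0.0618) = 1.351 m·K/W
  R'_calcium silicate = ln(0.268/0.196)/(2πk) = 0.3129/(2π·0.0615) = 0.8097 m·K/W
ΣR = 0.03750 + 0.002491 + 1.351 + 0.8097 = 2.201 m·K/W
Q' = ΔT/ΣR = (382 °C − 33.4 °C)/2.201 = 158.4 W/m
From the inner boundary to the vermiculite board/calcium silicate interface, ΣR_partial = 1.391 m·K/W.
T_interface = T_in − Q'·ΣR_partial = 382 °C − (158.4)(1.391) = 162 °C

T = 162 °C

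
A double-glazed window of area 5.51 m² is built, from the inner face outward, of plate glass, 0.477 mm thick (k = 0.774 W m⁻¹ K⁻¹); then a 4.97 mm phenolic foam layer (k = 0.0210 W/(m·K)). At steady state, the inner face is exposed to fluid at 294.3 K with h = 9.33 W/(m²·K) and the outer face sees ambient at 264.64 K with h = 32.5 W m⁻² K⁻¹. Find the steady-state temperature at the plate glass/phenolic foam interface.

T = 285.8 K

Series thermal resistances, inner to outer:
  R_conv,in = 1/(hA) = 1/(9.33·5.51) = 0.01945 K/W
  R_plate glass = L/(kA) = 4.77×10^-4/(0.774·5.51) = 1.118×10^-4 K/W
  R_phenolic foam = L/(kA) = 0.00497/(0.0210·5.51) = 0.04295 K/W
  R_conv,out = 1/(hA) = 1/(32.5·5.51) = 0.005584 K/W
ΣR = 0.01945 + 1.118×10^-4 + 0.04295 + 0.005584 = 0.06810 K/W
Q = ΔT/ΣR = (294.3 K − 264.64 K)/0.06810 = 435.5 W
From the inner boundary to the plate glass/phenolic foam interface, ΣR_partial = 0.01956 K/W.
T_interface = T_in − Q·ΣR_partial = 294.3 K − (435.5)(0.01956) = 285.8 K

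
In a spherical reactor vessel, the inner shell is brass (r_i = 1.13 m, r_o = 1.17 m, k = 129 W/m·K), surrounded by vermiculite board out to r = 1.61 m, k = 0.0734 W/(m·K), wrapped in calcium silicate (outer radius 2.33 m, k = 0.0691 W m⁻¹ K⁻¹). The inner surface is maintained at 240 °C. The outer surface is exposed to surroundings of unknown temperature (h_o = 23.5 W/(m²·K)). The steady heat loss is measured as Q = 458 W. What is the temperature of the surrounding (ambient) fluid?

T_out = 22.5 °C

Series resistances:
  R_brass = (1/1.13 − 1/1.17)/(4πk) = 0.03025/(4π·129) = 1.866×10^-5 K/W
  R_vermiculite board = (1/1.17 − 1/1.61)/(4πk) = 0.2336/(4π·0.0734) = 0.2532 K/W
  R_calcium silicate = (1/1.61 − 1/2.33)/(4πk) = 0.1919/(4π·0.0691) = 0.2210 K/W
  R_conv,out = 1/(4πr²h) = 1/(4π·2.33²·23.5) = 6.237×10^-4 K/W
ΣR = 0.4749 K/W
ΔT = Q·ΣR = 458 × 0.4749 = 217.5 K
Heat flows outward, so T_out = T_in − ΔT = 240 − 217.5 = 22.5 °C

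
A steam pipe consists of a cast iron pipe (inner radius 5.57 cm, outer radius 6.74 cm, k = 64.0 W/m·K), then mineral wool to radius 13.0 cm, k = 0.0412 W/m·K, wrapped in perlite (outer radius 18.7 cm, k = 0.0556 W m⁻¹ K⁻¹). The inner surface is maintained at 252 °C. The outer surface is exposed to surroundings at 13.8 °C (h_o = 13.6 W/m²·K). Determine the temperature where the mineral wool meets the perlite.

Series thermal resistances, inner to outer:
  R'_cast iron = ln(0.0674/0.0557)/(2πk) = 0.1907/(2π·64.0) = 4.741×10^-4 m·K/W
  R'_mineral wool = ln(0.130/0.0674)/(2πk) = 0.6569/(2π·0.0412) = 2.538 m·K/W
  R'_perlite = ln(0.187/0.130)/(2πk) = 0.3636/(2π·0.0556) = 1.041 m·K/W
  R'_conv,out = 1/(2πr h) = 1/(2π·0.187·13.6) = 0.06258 m·K/W
ΣR = 4.741×10^-4 + 2.538 + 1.041 + 0.06258 = 3.642 m·K/W
Q' = ΔT/ΣR = (252 °C − 13.8 °C)/3.642 = 65.40 W/m
From the inner boundary to the mineral wool/perlite interface, ΣR_partial = 2.538 m·K/W.
T_interface = T_in − Q'·ΣR_partial = 252 °C − (65.40)(2.538) = 86.0 °C

T = 86.0 °C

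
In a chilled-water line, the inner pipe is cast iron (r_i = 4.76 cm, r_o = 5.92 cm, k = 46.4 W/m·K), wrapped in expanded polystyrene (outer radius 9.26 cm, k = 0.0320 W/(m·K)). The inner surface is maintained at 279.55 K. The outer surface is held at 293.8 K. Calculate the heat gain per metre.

Series thermal resistances, inner to outer:
  R'_cast iron = ln(0.0592/0.0476)/(2πk) = 0.2181/(2π·46.4) = 7.481×10^-4 m·K/W
  R'_expanded polystyrene = ln(0.0926/0.0592)/(2πk) = 0.4474/(2π·0.0320) = 2.225 m·K/W
ΣR = 7.481×10^-4 + 2.225 = 2.226 m·K/W
Q' = ΔT/ΣR = (279.55 K − 293.8 K)/2.226 = -6.40 W/m
(Negative Q' ⇒ heat flows inward; heat gain = 6.40 W/m.)

Q' = 6.40 W/m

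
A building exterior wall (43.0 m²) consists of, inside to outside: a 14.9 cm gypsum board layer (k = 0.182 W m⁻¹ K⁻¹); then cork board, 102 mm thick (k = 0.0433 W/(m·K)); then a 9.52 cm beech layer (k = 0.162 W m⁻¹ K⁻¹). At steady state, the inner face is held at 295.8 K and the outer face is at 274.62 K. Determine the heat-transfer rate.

Q = 242 W

Series thermal resistances, inner to outer:
  R_gypsum board = L/(kA) = 0.149/(0.182·43.0) = 0.01904 K/W
  R_cork board = L/(kA) = 0.102/(0.0433·43.0) = 0.05478 K/W
  R_beech = L/(kA) = 0.0952/(0.162·43.0) = 0.01367 K/W
ΣR = 0.01904 + 0.05478 + 0.01367 = 0.08749 K/W
Q = ΔT/ΣR = (295.8 K − 274.62 K)/0.08749 = 242 W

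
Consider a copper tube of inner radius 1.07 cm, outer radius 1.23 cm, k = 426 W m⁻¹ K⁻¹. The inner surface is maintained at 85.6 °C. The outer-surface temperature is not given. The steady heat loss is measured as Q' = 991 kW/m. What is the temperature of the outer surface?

T_out = 34.0 °C

Sum the resistances:
  R'_copper = ln(0.0123/0.0107)/(2πk) = 0.1394/(2π·426) = 5.206×10^-5 m·K/W
ΣR = 5.206×10^-5 m·K/W
ΔT = Q'·ΣR = 9.91×10^5 × 5.206×10^-5 = 51.59 K
Heat flows outward, so T_out = T_in − ΔT = 85.6 − 51.59 = 34.0 °C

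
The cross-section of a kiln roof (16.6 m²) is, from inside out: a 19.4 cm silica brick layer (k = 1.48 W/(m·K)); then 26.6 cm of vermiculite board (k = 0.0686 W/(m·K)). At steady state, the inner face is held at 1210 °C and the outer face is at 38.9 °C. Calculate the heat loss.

Q = 4850 W

Treat each layer as a resistance in series:
  R_silica brick = L/(kA) = 0.194/(1.48·16.6) = 0.007896 K/W
  R_vermiculite board = L/(kA) = 0.266/(0.0686·16.6) = 0.2336 K/W
ΣR = 0.007896 + 0.2336 = 0.2415 K/W
Q = ΔT/ΣR = (1210 °C − 38.9 °C)/0.2415 = 4850 W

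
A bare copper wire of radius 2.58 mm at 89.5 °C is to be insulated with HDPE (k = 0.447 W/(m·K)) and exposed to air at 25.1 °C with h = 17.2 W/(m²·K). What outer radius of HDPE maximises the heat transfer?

For a cylinder, r_cr = k_ins/h = 0.447/17.2 = 0.0260 m = 2.60 cm

r_cr = 2.60 cm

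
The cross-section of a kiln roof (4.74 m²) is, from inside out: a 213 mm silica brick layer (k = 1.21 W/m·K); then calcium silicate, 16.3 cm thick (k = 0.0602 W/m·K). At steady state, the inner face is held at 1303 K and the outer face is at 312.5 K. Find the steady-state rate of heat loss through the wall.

Treat each layer as a resistance in series:
  R_silica brick = L/(kA) = 0.213/(1.21·4.74) = 0.03714 K/W
  R_calcium silicate = L/(kA) = 0.163/(0.0602·4.74) = 0.5712 K/W
ΣR = 0.03714 + 0.5712 = 0.6083 K/W
Q = ΔT/ΣR = (1303 K − 312.5 K)/0.6083 = 1630 W

Q = 1630 W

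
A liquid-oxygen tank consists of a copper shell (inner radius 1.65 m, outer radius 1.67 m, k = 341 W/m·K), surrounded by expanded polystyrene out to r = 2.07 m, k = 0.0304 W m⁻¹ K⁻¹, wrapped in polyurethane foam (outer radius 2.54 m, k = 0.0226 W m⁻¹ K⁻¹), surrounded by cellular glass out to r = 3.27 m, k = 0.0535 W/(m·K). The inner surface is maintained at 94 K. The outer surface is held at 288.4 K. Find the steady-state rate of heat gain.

Resistance network (inner→outer):
  R_copper = (1/1.65 − 1/1.67)/(4πk) = 0.007258/(4π·341) = 1.694×10^-6 K/W
  R_expanded polystyrene = (1/1.67 − 1/2.07)/(4πk) = 0.1157/(4π·0.0304) = 0.3029 K/W
  R_polyurethane foam = (1/2.07 − 1/2.54)/(4πk) = 0.08939/(4π·0.0226) = 0.3148 K/W
  R_cellular glass = (1/2.54 − 1/3.27)/(4πk) = 0.08789/(4π·0.0535) = 0.1307 K/W
ΣR = 1.694×10^-6 + 0.3029 + 0.3148 + 0.1307 = 0.7484 K/W
Q = ΔT/ΣR = (94 K − 288.4 K)/0.7484 = -260 W
(Negative Q ⇒ heat flows inward; heat gain = 260 W.)

Q = 260 W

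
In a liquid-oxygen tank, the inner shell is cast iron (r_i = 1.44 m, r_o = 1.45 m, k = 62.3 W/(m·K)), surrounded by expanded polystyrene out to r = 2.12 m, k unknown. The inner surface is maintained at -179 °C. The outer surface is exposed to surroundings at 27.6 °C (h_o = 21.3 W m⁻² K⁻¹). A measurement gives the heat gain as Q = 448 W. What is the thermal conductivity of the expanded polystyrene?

k = 0.0377 W/m·K

ΣR = ΔT/Q = |-179 − 27.6|/448 = 0.4612 K/W
Known resistances:
  R_cast iron = (1/1.44 − 1/1.45)/(4πk) = 0.004789/(4π·62.3) = 6.117×10^-6 K/W
  R_conv,out = 1/(4πr²h) = 1/(4π·2.12²·21.3) = 8.313×10^-4 K/W
R_expanded polystyrene = ΣR − ΣR_known = 0.4612 − 8.374×10^-4 = 0.4604 K/W
(1/r₁−1/r₂)/(4πk) = 0.4604 ⇒ k = 0.2180/(4π·0.4604) = 0.0377 W/m·K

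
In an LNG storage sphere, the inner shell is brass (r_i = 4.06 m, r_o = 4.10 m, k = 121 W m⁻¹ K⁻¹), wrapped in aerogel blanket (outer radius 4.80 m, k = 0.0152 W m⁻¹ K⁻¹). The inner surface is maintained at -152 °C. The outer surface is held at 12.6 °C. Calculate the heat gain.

Treat each layer as a resistance in series:
  R_brass = (1/4.06 − 1/4.10)/(4πk) = 0.002403/(4π·121) = 1.580×10^-6 K/W
  R_aerogel blanket = (1/4.10 − 1/4.80)/(4πk) = 0.03557/(4π·0.0152) = 0.1862 K/W
ΣR = 1.580×10^-6 + 0.1862 = 0.1862 K/W
Q = ΔT/ΣR = (-152 °C − 12.6 °C)/0.1862 = -884 W
(Negative Q ⇒ heat flows inward; heat gain = 884 W.)

Q = 884 W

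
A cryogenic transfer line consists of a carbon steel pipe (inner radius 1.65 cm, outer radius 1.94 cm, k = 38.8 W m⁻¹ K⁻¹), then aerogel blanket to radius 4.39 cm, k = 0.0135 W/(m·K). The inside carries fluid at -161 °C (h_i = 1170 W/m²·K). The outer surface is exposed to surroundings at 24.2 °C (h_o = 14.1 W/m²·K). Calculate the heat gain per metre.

Q' = 18.7 W/m

Series thermal resistances, inner to outer:
  R'_conv,in = 1/(2πr h) = 1/(2π·0.0165·1170) = 0.008244 m·K/W
  R'_carbon steel = ln(0.0194/0.0165)/(2πk) = 0.1619/(2π·38.8) = 6.642×10^-4 m·K/W
  R'_aerogel blanket = ln(0.0439/0.0194)/(2πk) = 0.8166/(2π·0.0135) = 9.628 m·K/W
  R'_conv,out = 1/(2πr h) = 1/(2π·0.0439·14.1) = 0.2571 m·K/W
ΣR = 0.008244 + 6.642×10^-4 + 9.628 + 0.2571 = 9.894 m·K/W
Q' = ΔT/ΣR = (-161 °C − 24.2 °C)/9.894 = -18.7 W/m
(Negative Q' ⇒ heat flows inward; heat gain = 18.7 W/m.)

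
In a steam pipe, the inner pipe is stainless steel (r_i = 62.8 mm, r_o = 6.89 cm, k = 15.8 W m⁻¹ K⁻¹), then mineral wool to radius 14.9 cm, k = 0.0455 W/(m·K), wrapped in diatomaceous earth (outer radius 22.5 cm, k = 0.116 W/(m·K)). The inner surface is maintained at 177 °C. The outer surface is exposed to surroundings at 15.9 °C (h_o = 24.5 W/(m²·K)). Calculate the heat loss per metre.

Series thermal resistances, inner to outer:
  R'_stainless steel = ln(0.0689/0.0628)/(2πk) = 0.09270/(2π·15.8) = 9.338×10^-4 m·K/W
  R'_mineral wool = ln(0.149/0.0689)/(2πk) = 0.7713/(2π·0.0455) = 2.698 m·K/W
  R'_diatomaceous earth = ln(0.225/0.149)/(2πk) = 0.4122/(2π·0.116) = 0.5655 m·K/W
  R'_conv,out = 1/(2πr h) = 1/(2π·0.225·24.5) = 0.02887 m·K/W
ΣR = 9.338×10^-4 + 2.698 + 0.5655 + 0.02887 = 3.293 m·K/W
Q' = ΔT/ΣR = (177 °C − 15.9 °C)/3.293 = 48.9 W/m

Q' = 48.9 W/m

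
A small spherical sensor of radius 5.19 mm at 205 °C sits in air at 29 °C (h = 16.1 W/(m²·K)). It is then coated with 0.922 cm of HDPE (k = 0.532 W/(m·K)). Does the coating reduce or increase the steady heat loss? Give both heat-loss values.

Critical radius for a sphere: r_cr = 2k/h = 0.0661 m = 6.61 cm.
Outer radius after coating: r₂ = 0.00519 + 0.00922 = 0.01441 m.
Since r₁ < r_cr and r₂ ≤ r_cr, the coating moves toward the maximum at r_cr — heat loss rises.
Bare: R = 1/(4πr₁²h) = 183.5 K/W; Q = 176/183.5 = 0.959 W.
Coated: R = R_cond + R_conv = 42.24 K/W; Q = 176/42.24 = 4.17 W.

increases: 0.959 → 4.17 W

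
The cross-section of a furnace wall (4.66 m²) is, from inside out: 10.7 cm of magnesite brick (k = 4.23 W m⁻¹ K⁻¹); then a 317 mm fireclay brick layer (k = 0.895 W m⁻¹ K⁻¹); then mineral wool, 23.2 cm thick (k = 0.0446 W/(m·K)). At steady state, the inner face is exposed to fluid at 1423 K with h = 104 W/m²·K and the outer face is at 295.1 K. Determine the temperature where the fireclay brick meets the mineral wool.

Series thermal resistances, inner to outer:
  R_conv,in = 1/(hA) = 1/(104·4.66) = 0.002063 K/W
  R_magnesite brick = L/(kA) = 0.107/(4.23·4.66) = 0.005428 K/W
  R_fireclay brick = L/(kA) = 0.317/(0.895·4.66) = 0.07601 K/W
  R_mineral wool = L/(kA) = 0.232/(0.0446·4.66) = 1.116 K/W
ΣR = 0.002063 + 0.005428 + 0.07601 + 1.116 = 1.200 K/W
Q = ΔT/ΣR = (1423 K − 295.1 K)/1.200 = 939.9 W
From the inner boundary to the fireclay brick/mineral wool interface, ΣR_partial = 0.08350 K/W.
T_interface = T_in − Q·ΣR_partial = 1423 K − (939.9)(0.08350) = 1345 K

T = 1345 K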